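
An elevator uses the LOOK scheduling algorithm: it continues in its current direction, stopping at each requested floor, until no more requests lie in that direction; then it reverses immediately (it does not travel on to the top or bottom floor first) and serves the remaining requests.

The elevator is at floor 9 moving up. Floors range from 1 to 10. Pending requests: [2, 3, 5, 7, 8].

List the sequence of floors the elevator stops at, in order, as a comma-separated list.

Current: 9, moving UP
Serve above first (ascending): []
Then reverse, serve below (descending): [8, 7, 5, 3, 2]

Answer: 8, 7, 5, 3, 2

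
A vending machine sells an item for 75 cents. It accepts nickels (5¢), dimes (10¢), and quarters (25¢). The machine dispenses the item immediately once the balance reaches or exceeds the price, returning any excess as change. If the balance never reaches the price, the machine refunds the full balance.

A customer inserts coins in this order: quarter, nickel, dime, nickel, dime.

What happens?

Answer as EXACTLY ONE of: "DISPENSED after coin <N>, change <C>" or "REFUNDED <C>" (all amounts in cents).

Answer: REFUNDED 55

Derivation:
Price: 75¢
Coin 1 (quarter, 25¢): balance = 25¢
Coin 2 (nickel, 5¢): balance = 30¢
Coin 3 (dime, 10¢): balance = 40¢
Coin 4 (nickel, 5¢): balance = 45¢
Coin 5 (dime, 10¢): balance = 55¢
All coins inserted, balance 55¢ < price 75¢ → REFUND 55¢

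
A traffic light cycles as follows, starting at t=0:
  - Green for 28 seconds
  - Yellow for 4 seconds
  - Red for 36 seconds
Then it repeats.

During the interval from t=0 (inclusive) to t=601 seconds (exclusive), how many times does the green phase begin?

Answer: 9

Derivation:
Cycle = 28+4+36 = 68s
green phase starts at t = k*68 + 0 for k=0,1,2,...
Need k*68+0 < 601 → k < 8.838
k ∈ {0, ..., 8} → 9 starts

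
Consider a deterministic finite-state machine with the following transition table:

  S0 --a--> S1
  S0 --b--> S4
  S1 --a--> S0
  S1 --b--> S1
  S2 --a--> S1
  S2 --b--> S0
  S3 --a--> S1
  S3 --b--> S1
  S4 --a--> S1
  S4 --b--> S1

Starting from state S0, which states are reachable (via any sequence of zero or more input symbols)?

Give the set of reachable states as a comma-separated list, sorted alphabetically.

BFS from S0:
  visit S0: S0--a-->S1 (new), S0--b-->S4 (new)
  visit S1: S1--a-->S0 (seen), S1--b-->S1 (seen)
  visit S4: S4--a-->S1 (seen), S4--b-->S1 (seen)

Answer: S0, S1, S4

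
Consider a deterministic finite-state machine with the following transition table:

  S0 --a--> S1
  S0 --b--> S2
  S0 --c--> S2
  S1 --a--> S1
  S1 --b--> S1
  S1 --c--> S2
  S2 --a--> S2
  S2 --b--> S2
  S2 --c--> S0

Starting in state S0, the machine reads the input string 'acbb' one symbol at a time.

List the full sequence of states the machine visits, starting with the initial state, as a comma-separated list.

Answer: S0, S1, S2, S2, S2

Derivation:
Start: S0
  read 'a': S0 --a--> S1
  read 'c': S1 --c--> S2
  read 'b': S2 --b--> S2
  read 'b': S2 --b--> S2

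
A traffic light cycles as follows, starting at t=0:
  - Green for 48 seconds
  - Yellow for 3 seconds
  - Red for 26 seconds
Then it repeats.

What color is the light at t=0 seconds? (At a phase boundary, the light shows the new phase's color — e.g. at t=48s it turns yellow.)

Answer: green

Derivation:
Cycle length = 48 + 3 + 26 = 77s
t = 0, phase_t = 0 mod 77 = 0
0 < 48 (green end) → GREEN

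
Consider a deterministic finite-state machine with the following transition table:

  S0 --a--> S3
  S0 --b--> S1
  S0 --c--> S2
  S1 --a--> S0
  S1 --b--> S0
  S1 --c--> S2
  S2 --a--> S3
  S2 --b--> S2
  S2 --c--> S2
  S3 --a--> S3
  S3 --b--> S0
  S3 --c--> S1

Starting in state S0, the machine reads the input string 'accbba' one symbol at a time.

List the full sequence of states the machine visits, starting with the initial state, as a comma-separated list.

Start: S0
  read 'a': S0 --a--> S3
  read 'c': S3 --c--> S1
  read 'c': S1 --c--> S2
  read 'b': S2 --b--> S2
  read 'b': S2 --b--> S2
  read 'a': S2 --a--> S3

Answer: S0, S3, S1, S2, S2, S2, S3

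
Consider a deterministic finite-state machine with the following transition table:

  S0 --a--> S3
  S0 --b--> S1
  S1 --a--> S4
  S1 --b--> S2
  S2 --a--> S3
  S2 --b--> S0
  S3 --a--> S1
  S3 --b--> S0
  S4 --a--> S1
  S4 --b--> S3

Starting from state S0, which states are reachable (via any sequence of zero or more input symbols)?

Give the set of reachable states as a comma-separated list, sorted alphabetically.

Answer: S0, S1, S2, S3, S4

Derivation:
BFS from S0:
  visit S0: S0--a-->S3 (new), S0--b-->S1 (new)
  visit S3: S3--a-->S1 (seen), S3--b-->S0 (seen)
  visit S1: S1--a-->S4 (new), S1--b-->S2 (new)
  visit S4: S4--a-->S1 (seen), S4--b-->S3 (seen)
  visit S2: S2--a-->S3 (seen), S2--b-->S0 (seen)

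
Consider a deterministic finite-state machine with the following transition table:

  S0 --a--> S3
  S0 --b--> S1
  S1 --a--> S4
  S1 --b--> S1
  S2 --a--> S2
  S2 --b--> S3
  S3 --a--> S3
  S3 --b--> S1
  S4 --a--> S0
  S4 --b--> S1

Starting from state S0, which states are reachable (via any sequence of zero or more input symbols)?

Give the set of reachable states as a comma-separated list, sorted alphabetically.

Answer: S0, S1, S3, S4

Derivation:
BFS from S0:
  visit S0: S0--a-->S3 (new), S0--b-->S1 (new)
  visit S3: S3--a-->S3 (seen), S3--b-->S1 (seen)
  visit S1: S1--a-->S4 (new), S1--b-->S1 (seen)
  visit S4: S4--a-->S0 (seen), S4--b-->S1 (seen)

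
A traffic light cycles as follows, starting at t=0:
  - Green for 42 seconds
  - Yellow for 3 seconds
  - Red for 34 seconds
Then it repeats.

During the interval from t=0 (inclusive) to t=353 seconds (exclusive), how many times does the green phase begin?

Answer: 5

Derivation:
Cycle = 42+3+34 = 79s
green phase starts at t = k*79 + 0 for k=0,1,2,...
Need k*79+0 < 353 → k < 4.468
k ∈ {0, ..., 4} → 5 starts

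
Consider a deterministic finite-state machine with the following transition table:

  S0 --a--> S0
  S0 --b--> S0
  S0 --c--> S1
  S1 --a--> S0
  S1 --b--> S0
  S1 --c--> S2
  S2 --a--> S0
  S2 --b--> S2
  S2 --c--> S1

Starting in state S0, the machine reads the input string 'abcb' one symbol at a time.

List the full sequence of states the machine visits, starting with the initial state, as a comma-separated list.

Answer: S0, S0, S0, S1, S0

Derivation:
Start: S0
  read 'a': S0 --a--> S0
  read 'b': S0 --b--> S0
  read 'c': S0 --c--> S1
  read 'b': S1 --b--> S0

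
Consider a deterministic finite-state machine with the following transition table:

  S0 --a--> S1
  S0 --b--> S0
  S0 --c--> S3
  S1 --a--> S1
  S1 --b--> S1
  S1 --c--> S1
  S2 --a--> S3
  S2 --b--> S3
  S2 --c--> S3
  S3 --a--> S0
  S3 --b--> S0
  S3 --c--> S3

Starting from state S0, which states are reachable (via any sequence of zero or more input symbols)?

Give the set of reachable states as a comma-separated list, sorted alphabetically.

BFS from S0:
  visit S0: S0--a-->S1 (new), S0--b-->S0 (seen), S0--c-->S3 (new)
  visit S1: S1--a-->S1 (seen), S1--b-->S1 (seen), S1--c-->S1 (seen)
  visit S3: S3--a-->S0 (seen), S3--b-->S0 (seen), S3--c-->S3 (seen)

Answer: S0, S1, S3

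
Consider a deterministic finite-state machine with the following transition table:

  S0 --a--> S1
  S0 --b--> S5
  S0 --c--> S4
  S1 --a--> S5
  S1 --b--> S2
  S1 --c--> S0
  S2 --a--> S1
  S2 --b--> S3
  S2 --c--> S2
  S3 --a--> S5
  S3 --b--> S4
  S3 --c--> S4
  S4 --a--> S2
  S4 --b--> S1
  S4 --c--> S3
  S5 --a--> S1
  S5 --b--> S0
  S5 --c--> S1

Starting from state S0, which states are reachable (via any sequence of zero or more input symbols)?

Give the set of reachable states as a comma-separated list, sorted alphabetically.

BFS from S0:
  visit S0: S0--a-->S1 (new), S0--b-->S5 (new), S0--c-->S4 (new)
  visit S1: S1--a-->S5 (seen), S1--b-->S2 (new), S1--c-->S0 (seen)
  visit S5: S5--a-->S1 (seen), S5--b-->S0 (seen), S5--c-->S1 (seen)
  visit S4: S4--a-->S2 (seen), S4--b-->S1 (seen), S4--c-->S3 (new)
  visit S2: S2--a-->S1 (seen), S2--b-->S3 (seen), S2--c-->S2 (seen)
  visit S3: S3--a-->S5 (seen), S3--b-->S4 (seen), S3--c-->S4 (seen)

Answer: S0, S1, S2, S3, S4, S5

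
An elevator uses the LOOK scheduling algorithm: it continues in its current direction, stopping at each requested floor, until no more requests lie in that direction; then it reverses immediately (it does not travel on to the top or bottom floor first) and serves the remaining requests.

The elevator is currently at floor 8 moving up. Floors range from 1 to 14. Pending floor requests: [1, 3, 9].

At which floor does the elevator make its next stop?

Current floor: 8, direction: up
Requests above: [9]
Requests below: [1, 3]
Moving up and requests lie above → nearest above is min([9]) = 9

Answer: 9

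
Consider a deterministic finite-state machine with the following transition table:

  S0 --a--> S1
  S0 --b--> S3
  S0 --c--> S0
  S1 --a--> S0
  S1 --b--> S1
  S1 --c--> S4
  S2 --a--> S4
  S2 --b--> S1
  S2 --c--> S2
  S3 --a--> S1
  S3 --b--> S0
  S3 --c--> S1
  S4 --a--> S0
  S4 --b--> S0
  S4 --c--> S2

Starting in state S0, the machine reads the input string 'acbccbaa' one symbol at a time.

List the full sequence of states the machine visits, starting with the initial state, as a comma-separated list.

Answer: S0, S1, S4, S0, S0, S0, S3, S1, S0

Derivation:
Start: S0
  read 'a': S0 --a--> S1
  read 'c': S1 --c--> S4
  read 'b': S4 --b--> S0
  read 'c': S0 --c--> S0
  read 'c': S0 --c--> S0
  read 'b': S0 --b--> S3
  read 'a': S3 --a--> S1
  read 'a': S1 --a--> S0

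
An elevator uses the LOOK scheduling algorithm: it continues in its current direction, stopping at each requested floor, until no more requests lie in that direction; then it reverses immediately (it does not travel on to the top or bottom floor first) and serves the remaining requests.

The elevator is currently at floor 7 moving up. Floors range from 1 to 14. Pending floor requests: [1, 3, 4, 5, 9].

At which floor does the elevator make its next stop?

Current floor: 7, direction: up
Requests above: [9]
Requests below: [1, 3, 4, 5]
Moving up and requests lie above → nearest above is min([9]) = 9

Answer: 9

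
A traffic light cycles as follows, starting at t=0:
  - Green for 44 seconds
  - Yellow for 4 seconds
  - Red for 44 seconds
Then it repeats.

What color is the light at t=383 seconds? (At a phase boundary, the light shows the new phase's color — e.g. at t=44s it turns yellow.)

Answer: green

Derivation:
Cycle length = 44 + 4 + 44 = 92s
t = 383, phase_t = 383 mod 92 = 15
15 < 44 (green end) → GREEN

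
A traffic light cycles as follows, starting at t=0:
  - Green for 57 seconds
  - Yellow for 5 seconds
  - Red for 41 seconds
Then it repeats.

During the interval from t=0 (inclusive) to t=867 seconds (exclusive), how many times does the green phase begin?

Cycle = 57+5+41 = 103s
green phase starts at t = k*103 + 0 for k=0,1,2,...
Need k*103+0 < 867 → k < 8.417
k ∈ {0, ..., 8} → 9 starts

Answer: 9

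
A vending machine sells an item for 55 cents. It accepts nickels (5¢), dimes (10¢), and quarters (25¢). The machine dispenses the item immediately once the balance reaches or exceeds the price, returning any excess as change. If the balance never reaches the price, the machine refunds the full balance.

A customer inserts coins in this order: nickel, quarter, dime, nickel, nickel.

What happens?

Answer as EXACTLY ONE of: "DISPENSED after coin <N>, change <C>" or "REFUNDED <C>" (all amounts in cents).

Price: 55¢
Coin 1 (nickel, 5¢): balance = 5¢
Coin 2 (quarter, 25¢): balance = 30¢
Coin 3 (dime, 10¢): balance = 40¢
Coin 4 (nickel, 5¢): balance = 45¢
Coin 5 (nickel, 5¢): balance = 50¢
All coins inserted, balance 50¢ < price 55¢ → REFUND 50¢

Answer: REFUNDED 50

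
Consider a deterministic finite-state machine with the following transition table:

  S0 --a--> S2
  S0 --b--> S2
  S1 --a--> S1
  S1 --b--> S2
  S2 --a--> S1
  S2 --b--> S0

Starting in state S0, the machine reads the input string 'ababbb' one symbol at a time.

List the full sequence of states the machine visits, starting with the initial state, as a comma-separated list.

Answer: S0, S2, S0, S2, S0, S2, S0

Derivation:
Start: S0
  read 'a': S0 --a--> S2
  read 'b': S2 --b--> S0
  read 'a': S0 --a--> S2
  read 'b': S2 --b--> S0
  read 'b': S0 --b--> S2
  read 'b': S2 --b--> S0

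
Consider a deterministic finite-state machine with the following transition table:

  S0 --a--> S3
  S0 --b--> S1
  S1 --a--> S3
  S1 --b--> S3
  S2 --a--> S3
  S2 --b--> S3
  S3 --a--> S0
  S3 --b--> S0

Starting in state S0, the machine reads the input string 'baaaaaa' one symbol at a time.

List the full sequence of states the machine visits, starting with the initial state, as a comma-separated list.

Start: S0
  read 'b': S0 --b--> S1
  read 'a': S1 --a--> S3
  read 'a': S3 --a--> S0
  read 'a': S0 --a--> S3
  read 'a': S3 --a--> S0
  read 'a': S0 --a--> S3
  read 'a': S3 --a--> S0

Answer: S0, S1, S3, S0, S3, S0, S3, S0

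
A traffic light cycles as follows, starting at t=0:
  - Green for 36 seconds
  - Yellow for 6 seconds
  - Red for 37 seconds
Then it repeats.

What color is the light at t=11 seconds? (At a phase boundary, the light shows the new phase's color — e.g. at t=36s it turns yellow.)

Answer: green

Derivation:
Cycle length = 36 + 6 + 37 = 79s
t = 11, phase_t = 11 mod 79 = 11
11 < 36 (green end) → GREEN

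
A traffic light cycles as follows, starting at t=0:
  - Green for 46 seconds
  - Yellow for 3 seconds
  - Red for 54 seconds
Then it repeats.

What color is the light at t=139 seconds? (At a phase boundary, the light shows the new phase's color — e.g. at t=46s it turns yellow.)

Answer: green

Derivation:
Cycle length = 46 + 3 + 54 = 103s
t = 139, phase_t = 139 mod 103 = 36
36 < 46 (green end) → GREEN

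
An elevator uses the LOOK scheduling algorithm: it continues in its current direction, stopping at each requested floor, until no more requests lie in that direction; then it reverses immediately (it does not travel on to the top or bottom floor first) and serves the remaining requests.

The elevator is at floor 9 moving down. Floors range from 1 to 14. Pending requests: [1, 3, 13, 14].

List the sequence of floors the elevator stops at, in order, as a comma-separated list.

Answer: 3, 1, 13, 14

Derivation:
Current: 9, moving DOWN
Serve below first (descending): [3, 1]
Then reverse, serve above (ascending): [13, 14]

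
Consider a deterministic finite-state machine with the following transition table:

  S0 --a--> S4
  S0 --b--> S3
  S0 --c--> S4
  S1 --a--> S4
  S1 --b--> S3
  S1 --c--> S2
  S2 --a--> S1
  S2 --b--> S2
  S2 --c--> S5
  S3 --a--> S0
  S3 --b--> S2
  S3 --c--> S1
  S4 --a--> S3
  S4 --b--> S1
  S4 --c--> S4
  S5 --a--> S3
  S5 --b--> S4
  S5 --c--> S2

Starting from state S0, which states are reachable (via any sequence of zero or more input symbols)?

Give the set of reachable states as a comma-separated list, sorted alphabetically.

BFS from S0:
  visit S0: S0--a-->S4 (new), S0--b-->S3 (new), S0--c-->S4 (seen)
  visit S4: S4--a-->S3 (seen), S4--b-->S1 (new), S4--c-->S4 (seen)
  visit S3: S3--a-->S0 (seen), S3--b-->S2 (new), S3--c-->S1 (seen)
  visit S1: S1--a-->S4 (seen), S1--b-->S3 (seen), S1--c-->S2 (seen)
  visit S2: S2--a-->S1 (seen), S2--b-->S2 (seen), S2--c-->S5 (new)
  visit S5: S5--a-->S3 (seen), S5--b-->S4 (seen), S5--c-->S2 (seen)

Answer: S0, S1, S2, S3, S4, S5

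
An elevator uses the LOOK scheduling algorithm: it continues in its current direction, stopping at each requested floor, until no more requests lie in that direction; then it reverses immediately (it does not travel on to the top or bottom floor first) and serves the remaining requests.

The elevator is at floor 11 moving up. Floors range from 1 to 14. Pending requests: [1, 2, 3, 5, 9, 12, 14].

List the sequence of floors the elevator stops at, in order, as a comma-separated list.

Answer: 12, 14, 9, 5, 3, 2, 1

Derivation:
Current: 11, moving UP
Serve above first (ascending): [12, 14]
Then reverse, serve below (descending): [9, 5, 3, 2, 1]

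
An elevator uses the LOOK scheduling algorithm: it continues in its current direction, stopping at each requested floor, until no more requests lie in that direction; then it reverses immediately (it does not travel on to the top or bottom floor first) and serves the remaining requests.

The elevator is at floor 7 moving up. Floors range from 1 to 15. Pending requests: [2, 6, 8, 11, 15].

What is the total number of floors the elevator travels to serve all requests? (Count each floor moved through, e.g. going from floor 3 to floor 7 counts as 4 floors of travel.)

Start at floor 7 moving up, LOOK stop order: [8, 11, 15, 6, 2]
  7 → 8: |8-7| = 1, total = 1
  8 → 11: |11-8| = 3, total = 4
  11 → 15: |15-11| = 4, total = 8
  15 → 6: |6-15| = 9, total = 17
  6 → 2: |2-6| = 4, total = 21

Answer: 21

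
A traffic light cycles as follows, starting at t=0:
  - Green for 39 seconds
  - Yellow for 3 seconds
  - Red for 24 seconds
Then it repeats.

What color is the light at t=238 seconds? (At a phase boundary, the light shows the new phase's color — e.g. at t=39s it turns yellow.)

Answer: yellow

Derivation:
Cycle length = 39 + 3 + 24 = 66s
t = 238, phase_t = 238 mod 66 = 40
39 <= 40 < 42 (yellow end) → YELLOW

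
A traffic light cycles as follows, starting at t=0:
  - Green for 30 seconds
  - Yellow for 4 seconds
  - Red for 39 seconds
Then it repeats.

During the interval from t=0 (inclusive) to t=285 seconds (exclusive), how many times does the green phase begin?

Cycle = 30+4+39 = 73s
green phase starts at t = k*73 + 0 for k=0,1,2,...
Need k*73+0 < 285 → k < 3.904
k ∈ {0, ..., 3} → 4 starts

Answer: 4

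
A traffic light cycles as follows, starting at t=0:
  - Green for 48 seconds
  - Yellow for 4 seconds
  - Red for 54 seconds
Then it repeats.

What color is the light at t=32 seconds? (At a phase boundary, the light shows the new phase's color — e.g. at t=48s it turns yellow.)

Answer: green

Derivation:
Cycle length = 48 + 4 + 54 = 106s
t = 32, phase_t = 32 mod 106 = 32
32 < 48 (green end) → GREEN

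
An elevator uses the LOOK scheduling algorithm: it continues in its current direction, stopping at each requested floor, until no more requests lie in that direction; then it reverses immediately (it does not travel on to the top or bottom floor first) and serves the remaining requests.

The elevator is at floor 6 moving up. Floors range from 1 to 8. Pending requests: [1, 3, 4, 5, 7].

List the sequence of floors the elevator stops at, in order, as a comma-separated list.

Current: 6, moving UP
Serve above first (ascending): [7]
Then reverse, serve below (descending): [5, 4, 3, 1]

Answer: 7, 5, 4, 3, 1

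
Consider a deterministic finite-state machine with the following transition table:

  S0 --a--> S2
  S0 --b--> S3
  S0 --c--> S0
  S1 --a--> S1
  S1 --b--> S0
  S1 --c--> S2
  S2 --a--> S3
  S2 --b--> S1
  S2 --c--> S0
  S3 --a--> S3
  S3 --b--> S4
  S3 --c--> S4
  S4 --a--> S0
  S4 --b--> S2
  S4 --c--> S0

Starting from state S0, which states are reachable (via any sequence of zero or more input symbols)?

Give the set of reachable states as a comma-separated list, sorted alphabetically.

BFS from S0:
  visit S0: S0--a-->S2 (new), S0--b-->S3 (new), S0--c-->S0 (seen)
  visit S2: S2--a-->S3 (seen), S2--b-->S1 (new), S2--c-->S0 (seen)
  visit S3: S3--a-->S3 (seen), S3--b-->S4 (new), S3--c-->S4 (seen)
  visit S1: S1--a-->S1 (seen), S1--b-->S0 (seen), S1--c-->S2 (seen)
  visit S4: S4--a-->S0 (seen), S4--b-->S2 (seen), S4--c-->S0 (seen)

Answer: S0, S1, S2, S3, S4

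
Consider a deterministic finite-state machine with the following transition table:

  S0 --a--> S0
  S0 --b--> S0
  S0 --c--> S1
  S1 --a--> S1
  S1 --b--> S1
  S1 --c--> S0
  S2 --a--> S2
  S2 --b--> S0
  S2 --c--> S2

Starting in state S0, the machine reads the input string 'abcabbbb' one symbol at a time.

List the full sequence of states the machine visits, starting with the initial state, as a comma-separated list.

Answer: S0, S0, S0, S1, S1, S1, S1, S1, S1

Derivation:
Start: S0
  read 'a': S0 --a--> S0
  read 'b': S0 --b--> S0
  read 'c': S0 --c--> S1
  read 'a': S1 --a--> S1
  read 'b': S1 --b--> S1
  read 'b': S1 --b--> S1
  read 'b': S1 --b--> S1
  read 'b': S1 --b--> S1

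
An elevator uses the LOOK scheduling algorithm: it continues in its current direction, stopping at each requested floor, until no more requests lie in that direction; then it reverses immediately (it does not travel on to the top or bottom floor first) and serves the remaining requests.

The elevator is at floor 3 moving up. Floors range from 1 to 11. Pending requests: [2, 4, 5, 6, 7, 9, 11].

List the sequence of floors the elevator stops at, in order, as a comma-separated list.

Current: 3, moving UP
Serve above first (ascending): [4, 5, 6, 7, 9, 11]
Then reverse, serve below (descending): [2]

Answer: 4, 5, 6, 7, 9, 11, 2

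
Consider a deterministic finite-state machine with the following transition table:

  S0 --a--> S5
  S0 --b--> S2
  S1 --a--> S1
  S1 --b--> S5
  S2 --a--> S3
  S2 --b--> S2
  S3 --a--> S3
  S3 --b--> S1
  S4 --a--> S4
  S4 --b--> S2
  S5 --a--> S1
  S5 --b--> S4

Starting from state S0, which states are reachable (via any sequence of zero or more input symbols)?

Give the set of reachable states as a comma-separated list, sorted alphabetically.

BFS from S0:
  visit S0: S0--a-->S5 (new), S0--b-->S2 (new)
  visit S5: S5--a-->S1 (new), S5--b-->S4 (new)
  visit S2: S2--a-->S3 (new), S2--b-->S2 (seen)
  visit S1: S1--a-->S1 (seen), S1--b-->S5 (seen)
  visit S4: S4--a-->S4 (seen), S4--b-->S2 (seen)
  visit S3: S3--a-->S3 (seen), S3--b-->S1 (seen)

Answer: S0, S1, S2, S3, S4, S5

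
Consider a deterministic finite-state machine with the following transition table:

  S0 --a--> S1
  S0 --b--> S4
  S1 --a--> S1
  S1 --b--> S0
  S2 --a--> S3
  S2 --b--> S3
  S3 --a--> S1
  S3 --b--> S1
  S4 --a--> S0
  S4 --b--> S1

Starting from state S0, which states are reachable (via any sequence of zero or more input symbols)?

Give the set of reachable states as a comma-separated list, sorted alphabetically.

BFS from S0:
  visit S0: S0--a-->S1 (new), S0--b-->S4 (new)
  visit S1: S1--a-->S1 (seen), S1--b-->S0 (seen)
  visit S4: S4--a-->S0 (seen), S4--b-->S1 (seen)

Answer: S0, S1, S4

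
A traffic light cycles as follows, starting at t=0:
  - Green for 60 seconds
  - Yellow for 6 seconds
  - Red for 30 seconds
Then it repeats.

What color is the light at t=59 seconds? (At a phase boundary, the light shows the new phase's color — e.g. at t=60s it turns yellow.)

Cycle length = 60 + 6 + 30 = 96s
t = 59, phase_t = 59 mod 96 = 59
59 < 60 (green end) → GREEN

Answer: green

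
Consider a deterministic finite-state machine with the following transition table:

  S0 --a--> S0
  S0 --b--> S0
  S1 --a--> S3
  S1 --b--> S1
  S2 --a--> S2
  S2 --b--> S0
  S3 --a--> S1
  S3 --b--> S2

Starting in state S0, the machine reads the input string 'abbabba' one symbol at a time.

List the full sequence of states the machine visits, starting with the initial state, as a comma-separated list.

Start: S0
  read 'a': S0 --a--> S0
  read 'b': S0 --b--> S0
  read 'b': S0 --b--> S0
  read 'a': S0 --a--> S0
  read 'b': S0 --b--> S0
  read 'b': S0 --b--> S0
  read 'a': S0 --a--> S0

Answer: S0, S0, S0, S0, S0, S0, S0, S0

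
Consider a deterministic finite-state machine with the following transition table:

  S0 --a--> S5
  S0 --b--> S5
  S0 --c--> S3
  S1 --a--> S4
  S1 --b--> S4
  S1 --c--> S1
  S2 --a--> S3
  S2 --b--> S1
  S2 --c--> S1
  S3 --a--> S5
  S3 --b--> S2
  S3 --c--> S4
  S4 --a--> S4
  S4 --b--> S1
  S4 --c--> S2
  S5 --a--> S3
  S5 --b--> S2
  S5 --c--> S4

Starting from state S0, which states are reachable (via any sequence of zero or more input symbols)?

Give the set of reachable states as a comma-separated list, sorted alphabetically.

BFS from S0:
  visit S0: S0--a-->S5 (new), S0--b-->S5 (seen), S0--c-->S3 (new)
  visit S5: S5--a-->S3 (seen), S5--b-->S2 (new), S5--c-->S4 (new)
  visit S3: S3--a-->S5 (seen), S3--b-->S2 (seen), S3--c-->S4 (seen)
  visit S2: S2--a-->S3 (seen), S2--b-->S1 (new), S2--c-->S1 (seen)
  visit S4: S4--a-->S4 (seen), S4--b-->S1 (seen), S4--c-->S2 (seen)
  visit S1: S1--a-->S4 (seen), S1--b-->S4 (seen), S1--c-->S1 (seen)

Answer: S0, S1, S2, S3, S4, S5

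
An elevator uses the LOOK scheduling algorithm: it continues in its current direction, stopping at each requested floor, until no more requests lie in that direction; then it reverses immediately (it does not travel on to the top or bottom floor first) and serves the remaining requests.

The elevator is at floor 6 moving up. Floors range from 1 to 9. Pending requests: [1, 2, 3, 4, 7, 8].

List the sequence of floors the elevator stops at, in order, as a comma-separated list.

Current: 6, moving UP
Serve above first (ascending): [7, 8]
Then reverse, serve below (descending): [4, 3, 2, 1]

Answer: 7, 8, 4, 3, 2, 1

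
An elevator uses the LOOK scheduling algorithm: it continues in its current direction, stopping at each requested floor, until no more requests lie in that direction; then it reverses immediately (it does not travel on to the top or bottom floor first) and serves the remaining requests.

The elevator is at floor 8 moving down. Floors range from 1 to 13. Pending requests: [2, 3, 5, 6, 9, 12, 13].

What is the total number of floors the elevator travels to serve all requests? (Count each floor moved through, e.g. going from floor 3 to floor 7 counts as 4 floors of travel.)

Start at floor 8 moving down, LOOK stop order: [6, 5, 3, 2, 9, 12, 13]
  8 → 6: |6-8| = 2, total = 2
  6 → 5: |5-6| = 1, total = 3
  5 → 3: |3-5| = 2, total = 5
  3 → 2: |2-3| = 1, total = 6
  2 → 9: |9-2| = 7, total = 13
  9 → 12: |12-9| = 3, total = 16
  12 → 13: |13-12| = 1, total = 17

Answer: 17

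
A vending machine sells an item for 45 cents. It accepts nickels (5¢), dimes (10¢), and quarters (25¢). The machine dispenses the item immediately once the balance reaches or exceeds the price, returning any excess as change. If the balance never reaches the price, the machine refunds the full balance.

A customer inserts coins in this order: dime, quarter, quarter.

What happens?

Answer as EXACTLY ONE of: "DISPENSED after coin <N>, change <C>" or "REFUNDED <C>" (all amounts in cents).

Answer: DISPENSED after coin 3, change 15

Derivation:
Price: 45¢
Coin 1 (dime, 10¢): balance = 10¢
Coin 2 (quarter, 25¢): balance = 35¢
Coin 3 (quarter, 25¢): balance = 60¢
  → balance >= price → DISPENSE, change = 60 - 45 = 15¢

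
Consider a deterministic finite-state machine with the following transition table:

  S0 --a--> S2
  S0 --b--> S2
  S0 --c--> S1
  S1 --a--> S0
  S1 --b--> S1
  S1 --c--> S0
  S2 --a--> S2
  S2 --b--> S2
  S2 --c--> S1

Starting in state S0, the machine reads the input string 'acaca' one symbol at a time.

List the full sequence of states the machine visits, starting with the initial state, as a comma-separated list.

Answer: S0, S2, S1, S0, S1, S0

Derivation:
Start: S0
  read 'a': S0 --a--> S2
  read 'c': S2 --c--> S1
  read 'a': S1 --a--> S0
  read 'c': S0 --c--> S1
  read 'a': S1 --a--> S0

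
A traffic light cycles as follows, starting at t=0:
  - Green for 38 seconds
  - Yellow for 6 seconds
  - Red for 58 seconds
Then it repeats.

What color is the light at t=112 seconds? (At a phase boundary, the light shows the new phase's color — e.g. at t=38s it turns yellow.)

Answer: green

Derivation:
Cycle length = 38 + 6 + 58 = 102s
t = 112, phase_t = 112 mod 102 = 10
10 < 38 (green end) → GREEN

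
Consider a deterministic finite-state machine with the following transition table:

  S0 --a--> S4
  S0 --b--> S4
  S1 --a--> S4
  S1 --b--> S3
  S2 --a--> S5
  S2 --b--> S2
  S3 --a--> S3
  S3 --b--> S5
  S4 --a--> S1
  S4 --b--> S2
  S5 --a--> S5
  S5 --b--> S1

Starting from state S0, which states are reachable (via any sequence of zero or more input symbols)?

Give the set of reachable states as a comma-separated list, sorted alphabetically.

BFS from S0:
  visit S0: S0--a-->S4 (new), S0--b-->S4 (seen)
  visit S4: S4--a-->S1 (new), S4--b-->S2 (new)
  visit S1: S1--a-->S4 (seen), S1--b-->S3 (new)
  visit S2: S2--a-->S5 (new), S2--b-->S2 (seen)
  visit S3: S3--a-->S3 (seen), S3--b-->S5 (seen)
  visit S5: S5--a-->S5 (seen), S5--b-->S1 (seen)

Answer: S0, S1, S2, S3, S4, S5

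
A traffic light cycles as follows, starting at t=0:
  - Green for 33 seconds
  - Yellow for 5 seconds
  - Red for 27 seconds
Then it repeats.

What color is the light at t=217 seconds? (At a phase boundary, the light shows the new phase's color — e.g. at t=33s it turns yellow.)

Cycle length = 33 + 5 + 27 = 65s
t = 217, phase_t = 217 mod 65 = 22
22 < 33 (green end) → GREEN

Answer: green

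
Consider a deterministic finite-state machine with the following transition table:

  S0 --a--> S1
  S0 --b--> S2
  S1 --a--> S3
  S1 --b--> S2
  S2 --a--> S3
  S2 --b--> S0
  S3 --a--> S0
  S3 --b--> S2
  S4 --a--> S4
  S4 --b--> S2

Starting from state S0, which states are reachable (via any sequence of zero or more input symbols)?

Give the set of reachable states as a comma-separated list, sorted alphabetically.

BFS from S0:
  visit S0: S0--a-->S1 (new), S0--b-->S2 (new)
  visit S1: S1--a-->S3 (new), S1--b-->S2 (seen)
  visit S2: S2--a-->S3 (seen), S2--b-->S0 (seen)
  visit S3: S3--a-->S0 (seen), S3--b-->S2 (seen)

Answer: S0, S1, S2, S3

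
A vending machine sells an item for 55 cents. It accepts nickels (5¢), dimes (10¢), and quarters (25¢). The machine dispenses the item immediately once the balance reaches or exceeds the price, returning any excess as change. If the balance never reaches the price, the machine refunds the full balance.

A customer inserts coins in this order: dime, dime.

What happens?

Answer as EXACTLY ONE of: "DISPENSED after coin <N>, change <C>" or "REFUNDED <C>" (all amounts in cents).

Answer: REFUNDED 20

Derivation:
Price: 55¢
Coin 1 (dime, 10¢): balance = 10¢
Coin 2 (dime, 10¢): balance = 20¢
All coins inserted, balance 20¢ < price 55¢ → REFUND 20¢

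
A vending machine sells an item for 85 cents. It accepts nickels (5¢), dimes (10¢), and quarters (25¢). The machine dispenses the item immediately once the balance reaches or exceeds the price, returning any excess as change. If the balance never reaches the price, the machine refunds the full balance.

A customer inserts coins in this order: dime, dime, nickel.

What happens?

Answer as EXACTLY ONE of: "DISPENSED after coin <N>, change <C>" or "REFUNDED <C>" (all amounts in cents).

Answer: REFUNDED 25

Derivation:
Price: 85¢
Coin 1 (dime, 10¢): balance = 10¢
Coin 2 (dime, 10¢): balance = 20¢
Coin 3 (nickel, 5¢): balance = 25¢
All coins inserted, balance 25¢ < price 85¢ → REFUND 25¢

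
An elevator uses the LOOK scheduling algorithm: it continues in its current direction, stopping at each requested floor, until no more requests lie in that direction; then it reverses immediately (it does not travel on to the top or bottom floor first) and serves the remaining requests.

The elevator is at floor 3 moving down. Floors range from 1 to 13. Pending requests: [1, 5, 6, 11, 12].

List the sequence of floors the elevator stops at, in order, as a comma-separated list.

Answer: 1, 5, 6, 11, 12

Derivation:
Current: 3, moving DOWN
Serve below first (descending): [1]
Then reverse, serve above (ascending): [5, 6, 11, 12]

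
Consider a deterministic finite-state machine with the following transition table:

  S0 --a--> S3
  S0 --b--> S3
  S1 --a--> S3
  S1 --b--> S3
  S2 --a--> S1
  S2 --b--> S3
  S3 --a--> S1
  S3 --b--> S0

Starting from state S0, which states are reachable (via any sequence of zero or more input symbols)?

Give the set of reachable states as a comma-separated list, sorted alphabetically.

BFS from S0:
  visit S0: S0--a-->S3 (new), S0--b-->S3 (seen)
  visit S3: S3--a-->S1 (new), S3--b-->S0 (seen)
  visit S1: S1--a-->S3 (seen), S1--b-->S3 (seen)

Answer: S0, S1, S3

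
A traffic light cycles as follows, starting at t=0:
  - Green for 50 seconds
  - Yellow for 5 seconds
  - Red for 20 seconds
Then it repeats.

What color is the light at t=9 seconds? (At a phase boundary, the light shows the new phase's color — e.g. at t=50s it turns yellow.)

Answer: green

Derivation:
Cycle length = 50 + 5 + 20 = 75s
t = 9, phase_t = 9 mod 75 = 9
9 < 50 (green end) → GREEN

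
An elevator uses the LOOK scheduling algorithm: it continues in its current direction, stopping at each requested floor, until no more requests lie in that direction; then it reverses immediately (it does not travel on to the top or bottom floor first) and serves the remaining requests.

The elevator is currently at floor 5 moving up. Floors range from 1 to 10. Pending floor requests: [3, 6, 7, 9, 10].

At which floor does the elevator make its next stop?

Answer: 6

Derivation:
Current floor: 5, direction: up
Requests above: [6, 7, 9, 10]
Requests below: [3]
Moving up and requests lie above → nearest above is min([6, 7, 9, 10]) = 6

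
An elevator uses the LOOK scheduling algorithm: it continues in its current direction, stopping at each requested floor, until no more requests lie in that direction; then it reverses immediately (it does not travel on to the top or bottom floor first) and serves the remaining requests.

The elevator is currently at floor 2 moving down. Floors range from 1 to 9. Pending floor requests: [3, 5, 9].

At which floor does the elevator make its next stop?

Current floor: 2, direction: down
Requests above: [3, 5, 9]
Requests below: []
Moving down but no requests below → reverse; nearest above is min([3, 5, 9]) = 3

Answer: 3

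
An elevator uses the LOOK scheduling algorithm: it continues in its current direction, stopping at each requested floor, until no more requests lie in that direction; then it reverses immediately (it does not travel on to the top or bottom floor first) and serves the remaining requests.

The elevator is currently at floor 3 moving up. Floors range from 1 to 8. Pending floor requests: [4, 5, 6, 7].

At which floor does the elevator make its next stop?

Current floor: 3, direction: up
Requests above: [4, 5, 6, 7]
Requests below: []
Moving up and requests lie above → nearest above is min([4, 5, 6, 7]) = 4

Answer: 4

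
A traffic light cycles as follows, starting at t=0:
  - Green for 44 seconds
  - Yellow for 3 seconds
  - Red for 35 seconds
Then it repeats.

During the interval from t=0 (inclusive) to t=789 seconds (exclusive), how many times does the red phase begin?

Answer: 10

Derivation:
Cycle = 44+3+35 = 82s
red phase starts at t = k*82 + 47 for k=0,1,2,...
Need k*82+47 < 789 → k < 9.049
k ∈ {0, ..., 9} → 10 starts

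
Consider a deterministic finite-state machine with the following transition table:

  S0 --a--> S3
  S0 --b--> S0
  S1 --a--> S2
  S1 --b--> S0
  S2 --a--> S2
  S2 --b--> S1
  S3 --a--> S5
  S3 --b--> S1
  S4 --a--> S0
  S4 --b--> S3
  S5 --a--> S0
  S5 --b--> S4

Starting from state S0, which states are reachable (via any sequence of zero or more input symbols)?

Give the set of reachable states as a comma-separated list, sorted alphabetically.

Answer: S0, S1, S2, S3, S4, S5

Derivation:
BFS from S0:
  visit S0: S0--a-->S3 (new), S0--b-->S0 (seen)
  visit S3: S3--a-->S5 (new), S3--b-->S1 (new)
  visit S5: S5--a-->S0 (seen), S5--b-->S4 (new)
  visit S1: S1--a-->S2 (new), S1--b-->S0 (seen)
  visit S4: S4--a-->S0 (seen), S4--b-->S3 (seen)
  visit S2: S2--a-->S2 (seen), S2--b-->S1 (seen)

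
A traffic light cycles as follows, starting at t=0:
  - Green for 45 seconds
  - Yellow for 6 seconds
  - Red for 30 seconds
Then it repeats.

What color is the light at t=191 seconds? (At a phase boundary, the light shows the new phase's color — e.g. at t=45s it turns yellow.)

Answer: green

Derivation:
Cycle length = 45 + 6 + 30 = 81s
t = 191, phase_t = 191 mod 81 = 29
29 < 45 (green end) → GREEN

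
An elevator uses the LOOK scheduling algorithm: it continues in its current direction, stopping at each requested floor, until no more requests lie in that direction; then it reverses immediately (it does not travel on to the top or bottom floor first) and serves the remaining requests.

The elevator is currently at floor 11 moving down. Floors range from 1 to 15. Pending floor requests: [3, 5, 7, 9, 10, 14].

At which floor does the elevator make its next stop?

Answer: 10

Derivation:
Current floor: 11, direction: down
Requests above: [14]
Requests below: [3, 5, 7, 9, 10]
Moving down and requests lie below → nearest below is max([3, 5, 7, 9, 10]) = 10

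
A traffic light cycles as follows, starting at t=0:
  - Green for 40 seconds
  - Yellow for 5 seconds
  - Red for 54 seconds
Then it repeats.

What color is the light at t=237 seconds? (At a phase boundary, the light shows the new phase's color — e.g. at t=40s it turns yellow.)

Answer: green

Derivation:
Cycle length = 40 + 5 + 54 = 99s
t = 237, phase_t = 237 mod 99 = 39
39 < 40 (green end) → GREEN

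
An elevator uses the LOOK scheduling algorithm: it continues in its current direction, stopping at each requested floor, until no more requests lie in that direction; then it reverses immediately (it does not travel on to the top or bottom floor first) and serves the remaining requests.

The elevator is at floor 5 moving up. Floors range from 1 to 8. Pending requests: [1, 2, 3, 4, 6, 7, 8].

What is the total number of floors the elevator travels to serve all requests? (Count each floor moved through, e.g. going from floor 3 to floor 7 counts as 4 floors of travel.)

Answer: 10

Derivation:
Start at floor 5 moving up, LOOK stop order: [6, 7, 8, 4, 3, 2, 1]
  5 → 6: |6-5| = 1, total = 1
  6 → 7: |7-6| = 1, total = 2
  7 → 8: |8-7| = 1, total = 3
  8 → 4: |4-8| = 4, total = 7
  4 → 3: |3-4| = 1, total = 8
  3 → 2: |2-3| = 1, total = 9
  2 → 1: |1-2| = 1, total = 10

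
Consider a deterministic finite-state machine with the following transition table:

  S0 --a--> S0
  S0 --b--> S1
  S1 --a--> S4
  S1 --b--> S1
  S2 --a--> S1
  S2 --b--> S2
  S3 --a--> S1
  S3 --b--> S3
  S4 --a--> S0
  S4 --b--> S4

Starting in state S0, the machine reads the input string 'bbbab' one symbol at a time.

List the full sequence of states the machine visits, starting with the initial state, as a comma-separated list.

Start: S0
  read 'b': S0 --b--> S1
  read 'b': S1 --b--> S1
  read 'b': S1 --b--> S1
  read 'a': S1 --a--> S4
  read 'b': S4 --b--> S4

Answer: S0, S1, S1, S1, S4, S4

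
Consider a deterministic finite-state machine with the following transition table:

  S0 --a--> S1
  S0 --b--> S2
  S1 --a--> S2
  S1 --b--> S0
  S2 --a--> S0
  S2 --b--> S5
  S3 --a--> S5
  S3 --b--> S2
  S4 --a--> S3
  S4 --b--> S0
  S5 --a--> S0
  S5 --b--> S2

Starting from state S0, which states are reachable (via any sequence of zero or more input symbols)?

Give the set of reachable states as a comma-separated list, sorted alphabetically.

Answer: S0, S1, S2, S5

Derivation:
BFS from S0:
  visit S0: S0--a-->S1 (new), S0--b-->S2 (new)
  visit S1: S1--a-->S2 (seen), S1--b-->S0 (seen)
  visit S2: S2--a-->S0 (seen), S2--b-->S5 (new)
  visit S5: S5--a-->S0 (seen), S5--b-->S2 (seen)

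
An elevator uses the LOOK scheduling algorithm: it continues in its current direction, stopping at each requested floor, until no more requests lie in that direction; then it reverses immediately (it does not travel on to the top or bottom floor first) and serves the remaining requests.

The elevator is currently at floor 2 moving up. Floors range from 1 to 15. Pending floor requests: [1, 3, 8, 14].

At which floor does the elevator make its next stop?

Answer: 3

Derivation:
Current floor: 2, direction: up
Requests above: [3, 8, 14]
Requests below: [1]
Moving up and requests lie above → nearest above is min([3, 8, 14]) = 3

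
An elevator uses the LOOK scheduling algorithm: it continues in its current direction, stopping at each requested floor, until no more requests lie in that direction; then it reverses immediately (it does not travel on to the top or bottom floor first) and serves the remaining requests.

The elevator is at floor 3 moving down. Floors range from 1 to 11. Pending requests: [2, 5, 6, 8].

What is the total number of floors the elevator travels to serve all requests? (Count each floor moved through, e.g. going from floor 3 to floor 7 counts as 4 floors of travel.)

Start at floor 3 moving down, LOOK stop order: [2, 5, 6, 8]
  3 → 2: |2-3| = 1, total = 1
  2 → 5: |5-2| = 3, total = 4
  5 → 6: |6-5| = 1, total = 5
  6 → 8: |8-6| = 2, total = 7

Answer: 7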